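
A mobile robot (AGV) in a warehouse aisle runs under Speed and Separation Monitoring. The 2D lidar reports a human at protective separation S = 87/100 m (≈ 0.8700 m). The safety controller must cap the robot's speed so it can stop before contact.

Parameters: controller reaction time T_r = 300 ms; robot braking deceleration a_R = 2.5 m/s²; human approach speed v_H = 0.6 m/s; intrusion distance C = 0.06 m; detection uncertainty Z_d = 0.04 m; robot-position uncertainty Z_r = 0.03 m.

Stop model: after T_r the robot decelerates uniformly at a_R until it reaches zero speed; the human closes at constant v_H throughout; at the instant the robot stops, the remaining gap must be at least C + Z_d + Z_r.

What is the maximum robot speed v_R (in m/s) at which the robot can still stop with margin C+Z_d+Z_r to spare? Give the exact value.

at the boundary: (1/5)·v² + (27/50)·v + (-14/25) = 0
  disc = (27/50)² − 4·(1/5)·(-14/25) = 1849/2500 ; √disc = 43/50
  v_R = (−(27/50) + 43/50) / (2·(1/5)) = 4/5 m/s
check:
braking lasts T_s = (4/5)/(5/2) = 0.3200 s
reaction-phase robot travel = 0.8000·0.3000 = 0.2400 m
robot covers 0.8000·0.3200 − ½·2.5000·0.3200² = 0.1280 m while stopping
person approaches 0.6000·(0.3000+0.3200) = 0.3720 m
residual clearance needed = 0.0600+0.0400+0.0300 = 0.1300 m
sum ≈ 0.2400+0.1280+0.3720+0.1300 ≈ 0.8700 m = S ✓

v_R_max = 4/5 m/s = 0.8000 m/s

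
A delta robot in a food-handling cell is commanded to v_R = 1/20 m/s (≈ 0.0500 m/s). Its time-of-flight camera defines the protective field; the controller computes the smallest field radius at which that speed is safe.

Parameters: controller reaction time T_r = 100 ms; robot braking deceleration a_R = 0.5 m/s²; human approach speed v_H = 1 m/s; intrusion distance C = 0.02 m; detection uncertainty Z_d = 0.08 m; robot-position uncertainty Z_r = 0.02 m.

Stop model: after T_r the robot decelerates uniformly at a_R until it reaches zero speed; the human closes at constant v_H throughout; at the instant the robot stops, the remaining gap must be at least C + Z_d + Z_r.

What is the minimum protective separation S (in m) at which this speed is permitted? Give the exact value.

S_min = 131/400 m = 0.3275 m

T_s = v_R/a_R = (1/20)/(1/2) = 0.1000 s
robot covers v_R·T_r = 0.0500·0.1000 = 0.0050 m before braking
robot covers 0.0500·0.1000 − ½·0.5000·0.1000² = 0.0025 m while stopping
person approaches 1.0000·(0.1000+0.1000) = 0.2000 m
margins: 0.0200+0.0800+0.0200 = 0.1200 m
S_min ≈ 0.0050+0.0025+0.2000+0.1200  ⇒  S_min = 131/400 m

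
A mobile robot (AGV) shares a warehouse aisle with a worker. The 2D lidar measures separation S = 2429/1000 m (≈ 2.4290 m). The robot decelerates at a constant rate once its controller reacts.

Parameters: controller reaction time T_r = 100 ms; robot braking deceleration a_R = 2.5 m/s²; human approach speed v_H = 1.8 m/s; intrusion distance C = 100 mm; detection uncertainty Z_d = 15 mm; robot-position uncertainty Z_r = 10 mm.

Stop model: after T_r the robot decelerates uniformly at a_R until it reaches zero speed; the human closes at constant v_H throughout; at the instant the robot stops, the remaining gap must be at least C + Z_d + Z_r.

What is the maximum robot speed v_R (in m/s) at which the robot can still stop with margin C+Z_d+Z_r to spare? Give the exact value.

collect terms ⇒ (1/5)·v_R² + (41/50)·v_R + (-531/250) = 0
  disc = (41/50)² − 4·(1/5)·(-531/250) = 5929/2500 ; √disc = 77/50
  v_R = (−(41/50) + 77/50) / (2·(1/5)) = 9/5 m/s
check:
braking lasts T_s = (9/5)/(5/2) = 0.7200 s
robot in T_r: 1.8000·0.1000 = 0.1800 m
robot covers 1.8000·0.7200 − ½·2.5000·0.7200² = 0.6480 m while stopping
human closes 1.8000·0.8200 = 1.4760 m
margins: 0.1000+0.0150+0.0100 = 0.1250 m
sum ≈ 0.1800+0.6480+1.4760+0.1250 ≈ 2.4290 m = S ✓

v_R_max = 9/5 m/s = 1.8000 m/s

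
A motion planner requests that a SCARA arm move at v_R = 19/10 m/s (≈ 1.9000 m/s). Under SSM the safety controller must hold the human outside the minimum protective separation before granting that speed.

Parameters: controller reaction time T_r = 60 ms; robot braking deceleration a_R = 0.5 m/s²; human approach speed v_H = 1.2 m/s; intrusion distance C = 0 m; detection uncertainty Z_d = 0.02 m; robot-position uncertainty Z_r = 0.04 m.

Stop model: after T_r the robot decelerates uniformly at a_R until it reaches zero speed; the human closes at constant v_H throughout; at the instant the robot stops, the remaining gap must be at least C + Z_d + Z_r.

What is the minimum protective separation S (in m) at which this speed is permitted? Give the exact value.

S_min = 1052/125 m = 8.4160 m

braking lasts T_s = (19/10)/(1/2) = 3.8000 s
robot in T_r: 1.9000·0.0600 = 0.1140 m
braking distance = 1.9000²/(2·0.5000) = 3.6100 m
human closes 1.2000·3.8600 = 4.6320 m
margins: 0.0000+0.0200+0.0400 = 0.0600 m
S_min ≈ 0.1140+3.6100+4.6320+0.0600  ⇒  S_min = 1052/125 m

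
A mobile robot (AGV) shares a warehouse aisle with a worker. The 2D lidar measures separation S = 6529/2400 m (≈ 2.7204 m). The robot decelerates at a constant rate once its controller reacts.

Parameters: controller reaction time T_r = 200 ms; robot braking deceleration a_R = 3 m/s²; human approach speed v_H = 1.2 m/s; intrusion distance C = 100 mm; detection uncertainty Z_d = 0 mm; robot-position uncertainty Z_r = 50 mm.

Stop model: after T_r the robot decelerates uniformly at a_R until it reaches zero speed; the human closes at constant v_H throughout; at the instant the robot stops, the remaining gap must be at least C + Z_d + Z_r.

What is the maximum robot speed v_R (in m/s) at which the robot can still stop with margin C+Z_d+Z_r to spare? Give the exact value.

collect terms ⇒ (1/6)·v_R² + (3/5)·v_R + (-5593/2400) = 0
  disc = (3/5)² − 4·(1/6)·(-5593/2400) = 6889/3600 ; √disc = 83/60
  v_R = (−(3/5) + 83/60) / (2·(1/6)) = 47/20 m/s
check:
T_s = v_R/a_R = (47/20)/3 = 0.7833 s
robot covers v_R·T_r = 2.3500·0.2000 = 0.4700 m before braking
robot covers 2.3500·0.7833 − ½·3.0000·0.7833² = 0.9204 m while stopping
human closes 1.2000·0.9833 = 1.1800 m
margins: 0.1000+0.0000+0.0500 = 0.1500 m
sum ≈ 0.4700+0.9204+1.1800+0.1500 ≈ 2.7204 m = S ✓

v_R_max = 47/20 m/s = 2.3500 m/s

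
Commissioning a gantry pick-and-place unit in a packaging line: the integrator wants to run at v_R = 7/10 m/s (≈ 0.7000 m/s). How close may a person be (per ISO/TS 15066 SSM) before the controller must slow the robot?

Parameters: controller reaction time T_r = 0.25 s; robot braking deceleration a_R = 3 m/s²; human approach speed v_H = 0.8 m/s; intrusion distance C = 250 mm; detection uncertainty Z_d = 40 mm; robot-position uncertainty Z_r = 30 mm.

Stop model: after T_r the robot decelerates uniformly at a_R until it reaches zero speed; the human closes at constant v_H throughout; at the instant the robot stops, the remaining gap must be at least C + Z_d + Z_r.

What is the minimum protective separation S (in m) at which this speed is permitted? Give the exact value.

braking lasts T_s = (7/10)/3 = 0.2333 s
robot in T_r: 0.7000·0.2500 = 0.1750 m
braking distance = 0.7000²/(2·3.0000) = 0.0817 m
person approaches 0.8000·(0.2500+0.2333) = 0.3867 m
residual clearance needed = 0.2500+0.0400+0.0300 = 0.3200 m
S_min ≈ 0.1750+0.0817+0.3867+0.3200  ⇒  S_min = 289/300 m

S_min = 289/300 m = 0.9633 m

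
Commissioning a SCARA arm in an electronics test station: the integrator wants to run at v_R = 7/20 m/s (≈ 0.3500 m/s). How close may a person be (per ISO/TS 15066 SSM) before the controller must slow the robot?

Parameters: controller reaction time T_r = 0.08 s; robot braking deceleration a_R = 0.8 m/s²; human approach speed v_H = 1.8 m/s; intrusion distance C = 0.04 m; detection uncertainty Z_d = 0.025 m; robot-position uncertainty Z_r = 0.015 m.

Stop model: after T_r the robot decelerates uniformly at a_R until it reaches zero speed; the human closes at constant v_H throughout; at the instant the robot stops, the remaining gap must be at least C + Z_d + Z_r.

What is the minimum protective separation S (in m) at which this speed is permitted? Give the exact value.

T_s = v_R/a_R = (7/20)/(4/5) = 0.4375 s
robot in T_r: 0.3500·0.0800 = 0.0280 m
braking distance = 0.3500²/(2·0.8000) = 0.0766 m
person approaches 1.8000·(0.0800+0.4375) = 0.9315 m
C+Z_d+Z_r = 0.0400+0.0250+0.0150 = 0.0800 m
S_min ≈ 0.0280+0.0766+0.9315+0.0800  ⇒  S_min = 17857/16000 m

S_min = 17857/16000 m = 1.1161 m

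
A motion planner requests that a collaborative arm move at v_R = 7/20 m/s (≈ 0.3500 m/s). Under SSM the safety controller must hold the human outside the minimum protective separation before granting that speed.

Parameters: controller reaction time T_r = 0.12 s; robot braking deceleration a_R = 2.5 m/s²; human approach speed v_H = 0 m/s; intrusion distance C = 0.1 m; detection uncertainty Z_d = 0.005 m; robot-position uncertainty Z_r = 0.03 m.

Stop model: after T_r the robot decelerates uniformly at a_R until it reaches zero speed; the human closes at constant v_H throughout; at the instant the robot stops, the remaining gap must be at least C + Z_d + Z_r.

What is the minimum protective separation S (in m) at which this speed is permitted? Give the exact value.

T_s = v_R/a_R = (7/20)/(5/2) = 0.1400 s
robot in T_r: 0.3500·0.1200 = 0.0420 m
braking distance = 0.3500²/(2·2.5000) = 0.0245 m
person approaches 0.0000·(0.1200+0.1400) = 0.0000 m
margins: 0.1000+0.0050+0.0300 = 0.1350 m
S_min ≈ 0.0420+0.0245+0.0000+0.1350  ⇒  S_min = 403/2000 m

S_min = 403/2000 m = 0.2015 m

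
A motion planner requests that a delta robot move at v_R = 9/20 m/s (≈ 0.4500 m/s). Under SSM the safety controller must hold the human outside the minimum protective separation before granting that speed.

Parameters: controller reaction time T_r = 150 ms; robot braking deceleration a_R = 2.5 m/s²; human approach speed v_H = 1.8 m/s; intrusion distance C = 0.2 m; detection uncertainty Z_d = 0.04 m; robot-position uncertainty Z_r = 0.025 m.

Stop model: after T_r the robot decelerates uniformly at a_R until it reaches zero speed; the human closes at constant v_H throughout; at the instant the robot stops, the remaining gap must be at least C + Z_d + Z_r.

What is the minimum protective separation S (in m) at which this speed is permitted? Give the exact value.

braking lasts T_s = (9/20)/(5/2) = 0.1800 s
robot covers v_R·T_r = 0.4500·0.1500 = 0.0675 m before braking
robot under decel: 0.4500²/(2·2.5000) = 0.0405 m
human over T_r+T_s: 1.8000·(0.1500+0.1800) = 0.5940 m
residual clearance needed = 0.2000+0.0400+0.0250 = 0.2650 m
S_min ≈ 0.0675+0.0405+0.5940+0.2650  ⇒  S_min = 967/1000 m

S_min = 967/1000 m = 0.9670 m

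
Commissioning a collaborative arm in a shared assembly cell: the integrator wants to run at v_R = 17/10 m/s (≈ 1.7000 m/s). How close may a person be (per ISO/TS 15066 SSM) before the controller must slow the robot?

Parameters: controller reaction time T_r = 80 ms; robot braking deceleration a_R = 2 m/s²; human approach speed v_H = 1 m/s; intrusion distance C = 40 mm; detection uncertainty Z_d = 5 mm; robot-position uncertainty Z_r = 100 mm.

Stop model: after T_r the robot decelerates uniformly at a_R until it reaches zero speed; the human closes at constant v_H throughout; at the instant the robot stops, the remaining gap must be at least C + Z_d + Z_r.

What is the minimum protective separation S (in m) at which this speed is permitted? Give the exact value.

S_min = 3867/2000 m = 1.9335 m

stop time T_s = (17/10)/2 = 0.8500 s
robot in T_r: 1.7000·0.0800 = 0.1360 m
robot covers 1.7000·0.8500 − ½·2.0000·0.8500² = 0.7225 m while stopping
person approaches 1.0000·(0.0800+0.8500) = 0.9300 m
residual clearance needed = 0.0400+0.0050+0.1000 = 0.1450 m
S_min ≈ 0.1360+0.7225+0.9300+0.1450  ⇒  S_min = 3867/2000 m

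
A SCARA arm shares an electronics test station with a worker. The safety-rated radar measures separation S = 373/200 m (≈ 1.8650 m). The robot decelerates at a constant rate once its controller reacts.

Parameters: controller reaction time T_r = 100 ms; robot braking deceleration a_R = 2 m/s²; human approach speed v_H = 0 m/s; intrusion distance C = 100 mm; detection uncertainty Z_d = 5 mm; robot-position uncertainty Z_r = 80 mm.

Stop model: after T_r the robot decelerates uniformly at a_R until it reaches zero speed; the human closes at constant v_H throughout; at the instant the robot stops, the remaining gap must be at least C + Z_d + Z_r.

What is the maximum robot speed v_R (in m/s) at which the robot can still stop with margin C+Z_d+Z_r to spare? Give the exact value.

v_R_max = 12/5 m/s = 2.4000 m/s

at the boundary: (1/4)·v² + (1/10)·v + (-42/25) = 0
  disc = (1/10)² − 4·(1/4)·(-42/25) = 169/100 ; √disc = 13/10
  v_R = (−(1/10) + 13/10) / (2·(1/4)) = 12/5 m/s
check:
braking lasts T_s = (12/5)/2 = 1.2000 s
reaction-phase robot travel = 2.4000·0.1000 = 0.2400 m
braking distance = 2.4000²/(2·2.0000) = 1.4400 m
human over T_r+T_s: 0.0000·(0.1000+1.2000) = 0.0000 m
residual clearance needed = 0.1000+0.0050+0.0800 = 0.1850 m
sum ≈ 0.2400+1.4400+0.0000+0.1850 ≈ 1.8650 m = S ✓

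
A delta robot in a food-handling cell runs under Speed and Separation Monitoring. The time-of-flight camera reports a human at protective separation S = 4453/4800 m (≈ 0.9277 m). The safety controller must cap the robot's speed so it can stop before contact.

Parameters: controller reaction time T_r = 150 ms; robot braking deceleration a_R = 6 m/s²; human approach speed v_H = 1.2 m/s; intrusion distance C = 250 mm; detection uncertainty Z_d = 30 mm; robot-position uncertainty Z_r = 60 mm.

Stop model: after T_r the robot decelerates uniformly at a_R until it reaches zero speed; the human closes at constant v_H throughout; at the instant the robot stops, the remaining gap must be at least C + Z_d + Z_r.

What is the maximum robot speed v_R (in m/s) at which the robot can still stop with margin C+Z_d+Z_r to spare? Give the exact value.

quadratic (1/12)·v² + (7/20)·v + (-1957/4800) = 0
  disc = (7/20)² − 4·(1/12)·(-1957/4800) = 3721/14400 ; √disc = 61/120
  v_R = (−(7/20) + 61/120) / (2·(1/12)) = 19/20 m/s
check:
braking lasts T_s = (19/20)/6 = 0.1583 s
robot in T_r: 0.9500·0.1500 = 0.1425 m
robot covers 0.9500·0.1583 − ½·6.0000·0.1583² = 0.0752 m while stopping
human closes 1.2000·0.3083 = 0.3700 m
C+Z_d+Z_r = 0.2500+0.0300+0.0600 = 0.3400 m
sum ≈ 0.1425+0.0752+0.3700+0.3400 ≈ 0.9277 m = S ✓

v_R_max = 19/20 m/s = 0.9500 m/s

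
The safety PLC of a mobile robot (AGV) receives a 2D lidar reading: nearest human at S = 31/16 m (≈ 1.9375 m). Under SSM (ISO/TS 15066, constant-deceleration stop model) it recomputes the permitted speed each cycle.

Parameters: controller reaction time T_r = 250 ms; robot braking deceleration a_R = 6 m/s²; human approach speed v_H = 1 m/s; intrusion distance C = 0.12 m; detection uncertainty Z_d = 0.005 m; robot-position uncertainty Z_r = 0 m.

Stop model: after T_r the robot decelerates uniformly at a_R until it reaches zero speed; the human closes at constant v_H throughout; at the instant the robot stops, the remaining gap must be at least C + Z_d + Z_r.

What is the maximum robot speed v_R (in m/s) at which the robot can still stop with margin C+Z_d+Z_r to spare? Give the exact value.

v_R_max = 5/2 m/s = 2.5000 m/s

at the boundary: (1/12)·v² + (5/12)·v + (-25/16) = 0
  disc = (5/12)² − 4·(1/12)·(-25/16) = 25/36 ; √disc = 5/6
  v_R = (−(5/12) + 5/6) / (2·(1/12)) = 5/2 m/s
check:
stop time T_s = (5/2)/6 = 0.4167 s
robot covers v_R·T_r = 2.5000·0.2500 = 0.6250 m before braking
robot covers 2.5000·0.4167 − ½·6.0000·0.4167² = 0.5208 m while stopping
human over T_r+T_s: 1.0000·(0.2500+0.4167) = 0.6667 m
margins: 0.1200+0.0050+0.0000 = 0.1250 m
sum ≈ 0.6250+0.5208+0.6667+0.1250 ≈ 1.9375 m = S ✓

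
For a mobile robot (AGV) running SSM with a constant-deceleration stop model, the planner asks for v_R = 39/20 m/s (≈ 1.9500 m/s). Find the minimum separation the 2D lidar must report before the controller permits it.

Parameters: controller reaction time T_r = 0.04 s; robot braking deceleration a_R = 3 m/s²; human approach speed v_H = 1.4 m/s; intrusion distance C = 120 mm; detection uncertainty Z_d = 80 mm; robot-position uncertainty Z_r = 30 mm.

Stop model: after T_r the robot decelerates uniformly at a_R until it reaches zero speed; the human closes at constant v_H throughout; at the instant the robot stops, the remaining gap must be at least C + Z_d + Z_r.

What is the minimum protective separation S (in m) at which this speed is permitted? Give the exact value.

stop time T_s = (39/20)/3 = 0.6500 s
robot in T_r: 1.9500·0.0400 = 0.0780 m
braking distance = 1.9500²/(2·3.0000) = 0.6338 m
person approaches 1.4000·(0.0400+0.6500) = 0.9660 m
residual clearance needed = 0.1200+0.0800+0.0300 = 0.2300 m
S_min ≈ 0.0780+0.6338+0.9660+0.2300  ⇒  S_min = 7631/4000 m

S_min = 7631/4000 m = 1.9078 m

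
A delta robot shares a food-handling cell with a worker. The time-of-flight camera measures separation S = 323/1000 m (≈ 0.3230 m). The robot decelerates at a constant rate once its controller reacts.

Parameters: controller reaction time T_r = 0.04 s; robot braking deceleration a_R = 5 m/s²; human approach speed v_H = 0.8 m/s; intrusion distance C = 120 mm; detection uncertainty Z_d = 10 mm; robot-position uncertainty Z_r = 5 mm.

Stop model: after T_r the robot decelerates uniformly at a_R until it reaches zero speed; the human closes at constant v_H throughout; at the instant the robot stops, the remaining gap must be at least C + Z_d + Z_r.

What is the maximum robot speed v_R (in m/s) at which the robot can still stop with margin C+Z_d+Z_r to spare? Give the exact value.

at the boundary: (1/10)·v² + (1/5)·v + (-39/250) = 0
  disc = (1/5)² − 4·(1/10)·(-39/250) = 64/625 ; √disc = 8/25
  v_R = (−(1/5) + 8/25) / (2·(1/10)) = 3/5 m/s
check:
braking lasts T_s = (3/5)/5 = 0.1200 s
robot in T_r: 0.6000·0.0400 = 0.0240 m
braking distance = 0.6000²/(2·5.0000) = 0.0360 m
person approaches 0.8000·(0.0400+0.1200) = 0.1280 m
margins: 0.1200+0.0100+0.0050 = 0.1350 m
sum ≈ 0.0240+0.0360+0.1280+0.1350 ≈ 0.3230 m = S ✓

v_R_max = 3/5 m/s = 0.6000 m/s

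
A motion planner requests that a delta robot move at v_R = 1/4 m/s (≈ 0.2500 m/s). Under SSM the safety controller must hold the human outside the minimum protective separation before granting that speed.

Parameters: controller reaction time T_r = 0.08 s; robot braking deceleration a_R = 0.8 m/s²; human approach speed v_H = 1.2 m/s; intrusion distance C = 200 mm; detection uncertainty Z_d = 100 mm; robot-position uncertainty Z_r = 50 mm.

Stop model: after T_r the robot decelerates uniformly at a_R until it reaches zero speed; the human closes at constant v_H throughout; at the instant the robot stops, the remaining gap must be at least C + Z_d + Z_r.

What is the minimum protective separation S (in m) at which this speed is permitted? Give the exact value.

stop time T_s = (1/4)/(4/5) = 0.3125 s
robot in T_r: 0.2500·0.0800 = 0.0200 m
robot covers 0.2500·0.3125 − ½·0.8000·0.3125² = 0.0391 m while stopping
human over T_r+T_s: 1.2000·(0.0800+0.3125) = 0.4710 m
C+Z_d+Z_r = 0.2000+0.1000+0.0500 = 0.3500 m
S_min ≈ 0.0200+0.0391+0.4710+0.3500  ⇒  S_min = 14081/16000 m

S_min = 14081/16000 m = 0.8801 m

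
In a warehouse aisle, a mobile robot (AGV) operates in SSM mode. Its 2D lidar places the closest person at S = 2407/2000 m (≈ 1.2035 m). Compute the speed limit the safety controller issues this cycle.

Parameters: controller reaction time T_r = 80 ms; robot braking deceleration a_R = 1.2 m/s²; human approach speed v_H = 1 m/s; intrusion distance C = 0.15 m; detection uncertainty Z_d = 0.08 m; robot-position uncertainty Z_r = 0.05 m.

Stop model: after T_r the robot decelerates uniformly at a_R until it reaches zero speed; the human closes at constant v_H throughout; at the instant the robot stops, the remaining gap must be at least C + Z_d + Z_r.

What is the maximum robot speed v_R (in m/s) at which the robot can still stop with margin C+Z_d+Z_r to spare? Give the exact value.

v_R_max = 7/10 m/s = 0.7000 m/s

quadratic (5/12)·v² + (137/150)·v + (-1687/2000) = 0
  disc = (137/150)² − 4·(5/12)·(-1687/2000) = 201601/90000 ; √disc = 449/300
  v_R = (−(137/150) + 449/300) / (2·(5/12)) = 7/10 m/s
check:
T_s = v_R/a_R = (7/10)/(6/5) = 0.5833 s
reaction-phase robot travel = 0.7000·0.0800 = 0.0560 m
robot covers 0.7000·0.5833 − ½·1.2000·0.5833² = 0.2042 m while stopping
person approaches 1.0000·(0.0800+0.5833) = 0.6633 m
margins: 0.1500+0.0800+0.0500 = 0.2800 m
sum ≈ 0.0560+0.2042+0.6633+0.2800 ≈ 1.2035 m = S ✓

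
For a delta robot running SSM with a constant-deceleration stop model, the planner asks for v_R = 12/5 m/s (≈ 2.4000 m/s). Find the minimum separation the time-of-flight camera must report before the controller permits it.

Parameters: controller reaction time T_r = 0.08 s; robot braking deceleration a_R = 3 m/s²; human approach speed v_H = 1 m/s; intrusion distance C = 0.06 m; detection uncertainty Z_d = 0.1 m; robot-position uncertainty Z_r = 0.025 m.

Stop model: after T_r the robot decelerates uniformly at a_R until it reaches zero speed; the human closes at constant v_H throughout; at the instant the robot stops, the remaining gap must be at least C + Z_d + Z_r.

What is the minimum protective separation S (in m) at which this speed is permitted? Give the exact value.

stop time T_s = (12/5)/3 = 0.8000 s
robot covers v_R·T_r = 2.4000·0.0800 = 0.1920 m before braking
robot covers 2.4000·0.8000 − ½·3.0000·0.8000² = 0.9600 m while stopping
person approaches 1.0000·(0.0800+0.8000) = 0.8800 m
margins: 0.0600+0.1000+0.0250 = 0.1850 m
S_min ≈ 0.1920+0.9600+0.8800+0.1850  ⇒  S_min = 2217/1000 m

S_min = 2217/1000 m = 2.2170 m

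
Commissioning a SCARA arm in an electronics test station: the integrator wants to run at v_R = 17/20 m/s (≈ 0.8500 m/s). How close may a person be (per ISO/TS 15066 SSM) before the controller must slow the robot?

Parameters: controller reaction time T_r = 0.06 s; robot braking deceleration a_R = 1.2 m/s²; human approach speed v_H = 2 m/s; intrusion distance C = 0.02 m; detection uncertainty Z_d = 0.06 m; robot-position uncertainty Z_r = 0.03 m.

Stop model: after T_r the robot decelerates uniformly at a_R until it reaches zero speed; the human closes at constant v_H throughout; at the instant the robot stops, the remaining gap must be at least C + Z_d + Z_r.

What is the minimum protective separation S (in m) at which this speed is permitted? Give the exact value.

T_s = v_R/a_R = (17/20)/(6/5) = 0.7083 s
reaction-phase robot travel = 0.8500·0.0600 = 0.0510 m
robot under decel: 0.8500²/(2·1.2000) = 0.3010 m
human over T_r+T_s: 2.0000·(0.0600+0.7083) = 1.5367 m
C+Z_d+Z_r = 0.0200+0.0600+0.0300 = 0.1100 m
S_min ≈ 0.0510+0.3010+1.5367+0.1100  ⇒  S_min = 47969/24000 m

S_min = 47969/24000 m = 1.9987 m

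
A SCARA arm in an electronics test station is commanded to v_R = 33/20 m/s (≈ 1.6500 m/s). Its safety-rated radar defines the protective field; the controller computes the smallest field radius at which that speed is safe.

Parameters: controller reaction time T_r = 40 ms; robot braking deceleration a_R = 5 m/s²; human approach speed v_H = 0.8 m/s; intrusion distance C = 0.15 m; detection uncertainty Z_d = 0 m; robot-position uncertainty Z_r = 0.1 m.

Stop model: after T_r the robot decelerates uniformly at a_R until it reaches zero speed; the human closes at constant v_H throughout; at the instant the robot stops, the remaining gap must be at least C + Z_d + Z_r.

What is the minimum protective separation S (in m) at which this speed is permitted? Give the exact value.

T_s = v_R/a_R = (33/20)/5 = 0.3300 s
robot in T_r: 1.6500·0.0400 = 0.0660 m
robot under decel: 1.6500²/(2·5.0000) = 0.2722 m
human over T_r+T_s: 0.8000·(0.0400+0.3300) = 0.2960 m
residual clearance needed = 0.1500+0.0000+0.1000 = 0.2500 m
S_min ≈ 0.0660+0.2722+0.2960+0.2500  ⇒  S_min = 3537/4000 m

S_min = 3537/4000 m = 0.8842 m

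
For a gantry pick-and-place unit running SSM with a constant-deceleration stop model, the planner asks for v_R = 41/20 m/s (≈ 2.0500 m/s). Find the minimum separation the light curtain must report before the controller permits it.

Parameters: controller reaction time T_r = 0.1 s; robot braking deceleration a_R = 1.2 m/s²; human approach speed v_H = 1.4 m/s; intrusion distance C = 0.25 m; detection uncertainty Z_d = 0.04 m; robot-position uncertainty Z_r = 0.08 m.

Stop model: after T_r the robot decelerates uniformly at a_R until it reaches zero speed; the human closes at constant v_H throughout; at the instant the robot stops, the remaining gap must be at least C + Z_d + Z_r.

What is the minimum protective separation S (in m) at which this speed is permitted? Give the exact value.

S_min = 23317/4800 m = 4.8577 m

T_s = v_R/a_R = (41/20)/(6/5) = 1.7083 s
robot covers v_R·T_r = 2.0500·0.1000 = 0.2050 m before braking
robot under decel: 2.0500²/(2·1.2000) = 1.7510 m
human closes 1.4000·1.8083 = 2.5317 m
margins: 0.2500+0.0400+0.0800 = 0.3700 m
S_min ≈ 0.2050+1.7510+2.5317+0.3700  ⇒  S_min = 23317/4800 m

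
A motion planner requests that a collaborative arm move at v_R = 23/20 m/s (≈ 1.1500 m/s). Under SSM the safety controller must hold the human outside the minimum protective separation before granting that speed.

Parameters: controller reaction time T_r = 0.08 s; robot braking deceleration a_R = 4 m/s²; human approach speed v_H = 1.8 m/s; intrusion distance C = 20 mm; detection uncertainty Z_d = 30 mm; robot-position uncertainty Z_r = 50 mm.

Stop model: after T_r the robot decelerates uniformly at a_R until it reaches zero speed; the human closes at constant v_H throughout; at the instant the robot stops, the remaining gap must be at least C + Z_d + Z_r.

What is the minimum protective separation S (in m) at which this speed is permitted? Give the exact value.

stop time T_s = (23/20)/4 = 0.2875 s
reaction-phase robot travel = 1.1500·0.0800 = 0.0920 m
robot under decel: 1.1500²/(2·4.0000) = 0.1653 m
human closes 1.8000·0.3675 = 0.6615 m
margins: 0.0200+0.0300+0.0500 = 0.1000 m
S_min ≈ 0.0920+0.1653+0.6615+0.1000  ⇒  S_min = 16301/16000 m

S_min = 16301/16000 m = 1.0188 m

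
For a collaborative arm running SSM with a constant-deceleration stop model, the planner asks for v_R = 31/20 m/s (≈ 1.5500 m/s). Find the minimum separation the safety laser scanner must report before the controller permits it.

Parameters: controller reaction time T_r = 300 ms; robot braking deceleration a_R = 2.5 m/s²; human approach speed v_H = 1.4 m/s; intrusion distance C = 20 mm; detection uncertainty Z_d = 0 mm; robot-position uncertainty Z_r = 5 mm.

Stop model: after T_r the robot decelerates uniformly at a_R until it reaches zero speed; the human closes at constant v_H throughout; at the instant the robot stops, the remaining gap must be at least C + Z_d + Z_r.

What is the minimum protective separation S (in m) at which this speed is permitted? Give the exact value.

S_min = 4517/2000 m = 2.2585 m

T_s = v_R/a_R = (31/20)/(5/2) = 0.6200 s
reaction-phase robot travel = 1.5500·0.3000 = 0.4650 m
braking distance = 1.5500²/(2·2.5000) = 0.4805 m
human closes 1.4000·0.9200 = 1.2880 m
C+Z_d+Z_r = 0.0200+0.0000+0.0050 = 0.0250 m
S_min ≈ 0.4650+0.4805+1.2880+0.0250  ⇒  S_min = 4517/2000 m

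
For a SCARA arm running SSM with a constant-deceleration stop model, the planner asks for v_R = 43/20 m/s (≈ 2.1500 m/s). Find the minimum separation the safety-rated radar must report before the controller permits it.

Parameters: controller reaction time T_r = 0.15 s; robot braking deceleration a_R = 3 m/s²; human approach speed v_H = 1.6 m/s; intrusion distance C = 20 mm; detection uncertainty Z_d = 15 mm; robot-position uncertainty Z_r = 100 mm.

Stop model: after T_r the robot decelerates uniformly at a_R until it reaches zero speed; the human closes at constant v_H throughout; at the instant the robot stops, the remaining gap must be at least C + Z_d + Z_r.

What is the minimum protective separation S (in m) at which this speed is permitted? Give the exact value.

S_min = 251/96 m = 2.6146 m

stop time T_s = (43/20)/3 = 0.7167 s
robot covers v_R·T_r = 2.1500·0.1500 = 0.3225 m before braking
robot covers 2.1500·0.7167 − ½·3.0000·0.7167² = 0.7704 m while stopping
human closes 1.6000·0.8667 = 1.3867 m
C+Z_d+Z_r = 0.0200+0.0150+0.1000 = 0.1350 m
S_min ≈ 0.3225+0.7704+1.3867+0.1350  ⇒  S_min = 251/96 m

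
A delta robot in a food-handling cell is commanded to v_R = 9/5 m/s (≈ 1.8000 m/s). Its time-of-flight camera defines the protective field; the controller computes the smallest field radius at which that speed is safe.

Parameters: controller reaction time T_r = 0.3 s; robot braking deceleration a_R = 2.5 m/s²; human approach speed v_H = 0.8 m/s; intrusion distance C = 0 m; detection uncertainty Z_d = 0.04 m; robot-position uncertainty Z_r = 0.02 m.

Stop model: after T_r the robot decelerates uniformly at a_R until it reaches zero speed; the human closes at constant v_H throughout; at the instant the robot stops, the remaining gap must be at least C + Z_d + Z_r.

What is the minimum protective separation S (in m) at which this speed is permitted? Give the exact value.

stop time T_s = (9/5)/(5/2) = 0.7200 s
robot in T_r: 1.8000·0.3000 = 0.5400 m
braking distance = 1.8000²/(2·2.5000) = 0.6480 m
human closes 0.8000·1.0200 = 0.8160 m
margins: 0.0000+0.0400+0.0200 = 0.0600 m
S_min ≈ 0.5400+0.6480+0.8160+0.0600  ⇒  S_min = 258/125 m

S_min = 258/125 m = 2.0640 m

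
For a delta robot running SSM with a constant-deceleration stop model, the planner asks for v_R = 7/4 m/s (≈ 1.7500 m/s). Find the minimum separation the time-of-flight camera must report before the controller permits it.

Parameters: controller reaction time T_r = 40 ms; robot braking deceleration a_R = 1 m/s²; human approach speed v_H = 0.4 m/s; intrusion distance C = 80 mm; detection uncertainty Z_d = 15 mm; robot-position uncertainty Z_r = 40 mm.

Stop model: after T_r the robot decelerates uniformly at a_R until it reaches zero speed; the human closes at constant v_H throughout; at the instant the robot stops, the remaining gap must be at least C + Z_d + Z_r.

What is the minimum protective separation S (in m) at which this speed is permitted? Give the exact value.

S_min = 9809/4000 m = 2.4522 m

braking lasts T_s = (7/4)/1 = 1.7500 s
robot in T_r: 1.7500·0.0400 = 0.0700 m
robot covers 1.7500·1.7500 − ½·1.0000·1.7500² = 1.5312 m while stopping
human closes 0.4000·1.7900 = 0.7160 m
margins: 0.0800+0.0150+0.0400 = 0.1350 m
S_min ≈ 0.0700+1.5312+0.7160+0.1350  ⇒  S_min = 9809/4000 m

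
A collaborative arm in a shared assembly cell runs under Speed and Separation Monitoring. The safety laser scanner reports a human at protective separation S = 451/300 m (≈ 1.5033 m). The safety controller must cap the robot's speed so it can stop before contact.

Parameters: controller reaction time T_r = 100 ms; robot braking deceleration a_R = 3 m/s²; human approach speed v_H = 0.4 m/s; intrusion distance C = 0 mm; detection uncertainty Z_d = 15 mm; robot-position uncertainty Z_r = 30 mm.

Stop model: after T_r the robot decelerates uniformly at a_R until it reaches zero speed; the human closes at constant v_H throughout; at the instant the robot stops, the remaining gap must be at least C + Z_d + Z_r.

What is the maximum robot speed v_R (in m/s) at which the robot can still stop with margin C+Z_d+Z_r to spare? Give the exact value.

at the boundary: (1/6)·v² + (7/30)·v + (-851/600) = 0
  disc = (7/30)² − 4·(1/6)·(-851/600) = 1 ; √disc = 1
  v_R = (−(7/30) + 1) / (2·(1/6)) = 23/10 m/s
check:
T_s = v_R/a_R = (23/10)/3 = 0.7667 s
robot covers v_R·T_r = 2.3000·0.1000 = 0.2300 m before braking
braking distance = 2.3000²/(2·3.0000) = 0.8817 m
person approaches 0.4000·(0.1000+0.7667) = 0.3467 m
margins: 0.0000+0.0150+0.0300 = 0.0450 m
sum ≈ 0.2300+0.8817+0.3467+0.0450 ≈ 1.5033 m = S ✓

v_R_max = 23/10 m/s = 2.3000 m/s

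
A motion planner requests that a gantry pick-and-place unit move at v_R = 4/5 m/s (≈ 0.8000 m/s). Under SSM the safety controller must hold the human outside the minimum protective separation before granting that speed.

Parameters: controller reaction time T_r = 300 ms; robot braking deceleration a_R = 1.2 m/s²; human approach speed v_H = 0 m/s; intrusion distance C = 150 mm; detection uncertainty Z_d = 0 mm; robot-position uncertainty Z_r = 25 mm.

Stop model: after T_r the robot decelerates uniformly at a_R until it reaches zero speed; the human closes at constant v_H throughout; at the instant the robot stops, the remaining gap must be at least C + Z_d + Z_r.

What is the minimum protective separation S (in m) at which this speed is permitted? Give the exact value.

S_min = 409/600 m = 0.6817 m

stop time T_s = (4/5)/(6/5) = 0.6667 s
reaction-phase robot travel = 0.8000·0.3000 = 0.2400 m
robot under decel: 0.8000²/(2·1.2000) = 0.2667 m
human over T_r+T_s: 0.0000·(0.3000+0.6667) = 0.0000 m
margins: 0.1500+0.0000+0.0250 = 0.1750 m
S_min ≈ 0.2400+0.2667+0.0000+0.1750  ⇒  S_min = 409/600 m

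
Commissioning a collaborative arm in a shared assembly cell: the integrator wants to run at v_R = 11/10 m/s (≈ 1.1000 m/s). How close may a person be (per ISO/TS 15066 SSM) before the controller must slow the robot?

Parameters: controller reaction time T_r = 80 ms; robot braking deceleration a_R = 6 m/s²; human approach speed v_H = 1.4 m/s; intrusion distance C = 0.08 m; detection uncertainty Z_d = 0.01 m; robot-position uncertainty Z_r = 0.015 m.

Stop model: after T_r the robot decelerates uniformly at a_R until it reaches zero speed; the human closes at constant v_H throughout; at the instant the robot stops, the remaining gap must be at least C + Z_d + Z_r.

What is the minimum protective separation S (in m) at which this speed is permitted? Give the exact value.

S_min = 53/80 m = 0.6625 m

braking lasts T_s = (11/10)/6 = 0.1833 s
robot covers v_R·T_r = 1.1000·0.0800 = 0.0880 m before braking
robot under decel: 1.1000²/(2·6.0000) = 0.1008 m
person approaches 1.4000·(0.0800+0.1833) = 0.3687 m
margins: 0.0800+0.0100+0.0150 = 0.1050 m
S_min ≈ 0.0880+0.1008+0.3687+0.1050  ⇒  S_min = 53/80 m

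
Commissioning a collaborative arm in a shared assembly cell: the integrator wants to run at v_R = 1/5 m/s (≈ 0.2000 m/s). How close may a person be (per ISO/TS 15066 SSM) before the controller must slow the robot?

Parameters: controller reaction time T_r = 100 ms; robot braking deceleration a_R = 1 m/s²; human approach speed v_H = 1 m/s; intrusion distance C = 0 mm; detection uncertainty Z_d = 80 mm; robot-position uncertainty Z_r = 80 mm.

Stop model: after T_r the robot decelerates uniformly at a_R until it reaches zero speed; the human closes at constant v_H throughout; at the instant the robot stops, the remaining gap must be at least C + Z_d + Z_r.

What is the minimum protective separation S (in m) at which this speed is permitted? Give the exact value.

S_min = 1/2 m = 0.5000 m

braking lasts T_s = (1/5)/1 = 0.2000 s
reaction-phase robot travel = 0.2000·0.1000 = 0.0200 m
robot covers 0.2000·0.2000 − ½·1.0000·0.2000² = 0.0200 m while stopping
human closes 1.0000·0.3000 = 0.3000 m
residual clearance needed = 0.0000+0.0800+0.0800 = 0.1600 m
S_min ≈ 0.0200+0.0200+0.3000+0.1600  ⇒  S_min = 1/2 m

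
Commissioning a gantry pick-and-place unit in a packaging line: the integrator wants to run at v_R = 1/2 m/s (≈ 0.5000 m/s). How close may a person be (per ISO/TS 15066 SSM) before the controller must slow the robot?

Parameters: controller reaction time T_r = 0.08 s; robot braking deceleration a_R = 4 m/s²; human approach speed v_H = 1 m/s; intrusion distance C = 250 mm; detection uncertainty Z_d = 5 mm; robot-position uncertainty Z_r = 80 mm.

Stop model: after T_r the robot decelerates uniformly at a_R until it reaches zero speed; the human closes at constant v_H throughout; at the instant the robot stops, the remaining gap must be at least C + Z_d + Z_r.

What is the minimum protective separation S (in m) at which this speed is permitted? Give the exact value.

S_min = 489/800 m = 0.6112 m

stop time T_s = (1/2)/4 = 0.1250 s
robot in T_r: 0.5000·0.0800 = 0.0400 m
braking distance = 0.5000²/(2·4.0000) = 0.0312 m
person approaches 1.0000·(0.0800+0.1250) = 0.2050 m
residual clearance needed = 0.2500+0.0050+0.0800 = 0.3350 m
S_min ≈ 0.0400+0.0312+0.2050+0.3350  ⇒  S_min = 489/800 m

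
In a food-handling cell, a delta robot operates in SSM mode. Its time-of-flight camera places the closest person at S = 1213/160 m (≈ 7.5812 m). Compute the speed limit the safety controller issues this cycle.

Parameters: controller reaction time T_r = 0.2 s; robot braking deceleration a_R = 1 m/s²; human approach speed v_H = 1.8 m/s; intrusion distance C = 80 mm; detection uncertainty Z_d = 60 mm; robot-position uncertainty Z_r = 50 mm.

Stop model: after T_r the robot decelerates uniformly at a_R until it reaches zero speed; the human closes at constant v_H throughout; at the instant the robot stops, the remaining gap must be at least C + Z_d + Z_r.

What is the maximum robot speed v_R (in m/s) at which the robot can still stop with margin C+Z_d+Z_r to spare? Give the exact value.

quadratic (1/2)·v² + (2)·v + (-225/32) = 0
  disc = (2)² − 4·(1/2)·(-225/32) = 289/16 ; √disc = 17/4
  v_R = (−(2) + 17/4) / (2·(1/2)) = 9/4 m/s
check:
T_s = v_R/a_R = (9/4)/1 = 2.2500 s
robot in T_r: 2.2500·0.2000 = 0.4500 m
braking distance = 2.2500²/(2·1.0000) = 2.5312 m
human over T_r+T_s: 1.8000·(0.2000+2.2500) = 4.4100 m
C+Z_d+Z_r = 0.0800+0.0600+0.0500 = 0.1900 m
sum ≈ 0.4500+2.5312+4.4100+0.1900 ≈ 7.5812 m = S ✓

v_R_max = 9/4 m/s = 2.2500 m/s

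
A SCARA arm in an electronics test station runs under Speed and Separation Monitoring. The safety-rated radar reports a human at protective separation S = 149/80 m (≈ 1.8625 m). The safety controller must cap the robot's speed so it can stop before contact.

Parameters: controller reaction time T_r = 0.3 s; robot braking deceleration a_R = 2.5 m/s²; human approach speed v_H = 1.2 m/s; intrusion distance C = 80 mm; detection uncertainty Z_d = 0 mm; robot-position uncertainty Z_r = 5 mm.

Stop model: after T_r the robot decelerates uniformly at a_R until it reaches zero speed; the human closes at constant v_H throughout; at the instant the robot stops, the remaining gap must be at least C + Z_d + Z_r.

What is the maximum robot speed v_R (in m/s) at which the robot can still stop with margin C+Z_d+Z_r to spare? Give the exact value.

at the boundary: (1/5)·v² + (39/50)·v + (-567/400) = 0
  disc = (39/50)² − 4·(1/5)·(-567/400) = 1089/625 ; √disc = 33/25
  v_R = (−(39/50) + 33/25) / (2·(1/5)) = 27/20 m/s
check:
T_s = v_R/a_R = (27/20)/(5/2) = 0.5400 s
robot in T_r: 1.3500·0.3000 = 0.4050 m
robot under decel: 1.3500²/(2·2.5000) = 0.3645 m
person approaches 1.2000·(0.3000+0.5400) = 1.0080 m
margins: 0.0800+0.0000+0.0050 = 0.0850 m
sum ≈ 0.4050+0.3645+1.0080+0.0850 ≈ 1.8625 m = S ✓

v_R_max = 27/20 m/s = 1.3500 m/s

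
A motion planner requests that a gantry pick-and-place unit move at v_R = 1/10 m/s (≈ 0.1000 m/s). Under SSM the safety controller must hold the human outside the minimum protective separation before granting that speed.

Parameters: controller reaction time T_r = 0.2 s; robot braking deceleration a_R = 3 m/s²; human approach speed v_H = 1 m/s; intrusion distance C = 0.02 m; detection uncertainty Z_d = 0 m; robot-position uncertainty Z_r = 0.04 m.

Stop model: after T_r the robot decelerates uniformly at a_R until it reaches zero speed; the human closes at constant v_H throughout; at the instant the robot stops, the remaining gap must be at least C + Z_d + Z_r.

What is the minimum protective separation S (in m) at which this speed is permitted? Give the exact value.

T_s = v_R/a_R = (1/10)/3 = 0.0333 s
robot in T_r: 0.1000·0.2000 = 0.0200 m
braking distance = 0.1000²/(2·3.0000) = 0.0017 m
human closes 1.0000·0.2333 = 0.2333 m
C+Z_d+Z_r = 0.0200+0.0000+0.0400 = 0.0600 m
S_min ≈ 0.0200+0.0017+0.2333+0.0600  ⇒  S_min = 63/200 m

S_min = 63/200 m = 0.3150 m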